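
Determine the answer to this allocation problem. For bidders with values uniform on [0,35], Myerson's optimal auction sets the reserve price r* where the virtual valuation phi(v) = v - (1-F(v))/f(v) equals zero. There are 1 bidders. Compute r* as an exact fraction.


Step 1: For U[0,35], F(v) = v/35 and f(v) = 1/35
Step 2: phi(v) = v - (1 - v/35)/(1/35) = v - (35 - v) = 2v - 35
Step 3: Set phi(r*) = 0: 2r* - 35 = 0
Step 4: r* = 35/2 (the number of bidders n = 1 does not enter)

35/2


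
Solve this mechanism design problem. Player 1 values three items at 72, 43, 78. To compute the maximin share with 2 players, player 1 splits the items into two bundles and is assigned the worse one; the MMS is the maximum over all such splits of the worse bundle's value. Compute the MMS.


Step 1: Item values = 72, 43, 78
Step 2: Enumerate all 2-bundle partitions and take the smaller bundle:
  Partition 1: {72} vs {43,78} -> bundles 72, 121; min = 72
  Partition 2: {43} vs {72,78} -> bundles 43, 150; min = 43
  Partition 3: {78} vs {72,43} -> bundles 78, 115; min = 78
Step 3: MMS = max(72, 43, 78) = 78

78


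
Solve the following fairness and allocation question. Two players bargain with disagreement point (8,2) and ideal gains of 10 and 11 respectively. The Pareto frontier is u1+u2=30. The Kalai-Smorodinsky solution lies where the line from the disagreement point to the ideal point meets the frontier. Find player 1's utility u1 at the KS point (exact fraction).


Step 1: At the KS point, (u1-d1)/r1 = (u2-d2)/r2 = t and u1+u2 = 30
Step 2: u1 = d1 + r1*t and u2 = d2 + r2*t, so (d1 + r1*t) + (d2 + r2*t) = 30
Step 3: t = (30 - 8 - 2)/(10 + 11) = 20/21
Step 4: u1 = d1 + r1*t = 8 + 10 * 20/21 = 368/21
Step 5: (Check: u2 = d2 + r2*t = 262/21; u1+u2 = 368/21 + 262/21 = 30, on the frontier.)

368/21


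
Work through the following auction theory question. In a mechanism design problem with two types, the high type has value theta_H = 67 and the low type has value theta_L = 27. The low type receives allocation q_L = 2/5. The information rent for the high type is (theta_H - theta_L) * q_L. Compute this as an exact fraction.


Step 1: theta_H - theta_L = 67 - 27 = 40
Step 2: Information rent = (theta_H - theta_L) * q_L
Step 3: = 40 * 2/5
Step 4: = 16

16


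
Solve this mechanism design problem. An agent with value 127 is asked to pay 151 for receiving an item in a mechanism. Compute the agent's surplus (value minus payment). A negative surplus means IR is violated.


Step 1: Surplus = value - payment = 127 - 151 = -24
Step 2: IR is violated (surplus < 0)

-24


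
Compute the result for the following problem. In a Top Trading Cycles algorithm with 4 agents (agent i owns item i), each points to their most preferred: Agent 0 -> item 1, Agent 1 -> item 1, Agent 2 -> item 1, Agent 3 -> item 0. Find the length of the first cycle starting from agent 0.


Step 1: Trace the pointer graph from agent 0: 0 -> 1 -> 1
Step 2: A cycle is detected when we revisit agent 1
Step 3: The cycle is: 1 -> 1
Step 4: Cycle length = 1

1


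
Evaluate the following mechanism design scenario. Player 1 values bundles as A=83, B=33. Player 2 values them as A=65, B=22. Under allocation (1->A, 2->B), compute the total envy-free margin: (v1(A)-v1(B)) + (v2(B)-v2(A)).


Step 1: Player 1's margin = v1(A) - v1(B) = 83 - 33 = 50
Step 2: Player 2's margin = v2(B) - v2(A) = 22 - 65 = -43
Step 3: Total margin = 50 + -43 = 7

7


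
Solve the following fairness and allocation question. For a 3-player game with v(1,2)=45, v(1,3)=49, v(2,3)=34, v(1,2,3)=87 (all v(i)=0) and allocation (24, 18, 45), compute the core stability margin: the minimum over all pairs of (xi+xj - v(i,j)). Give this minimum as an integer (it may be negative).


Step 1: Slack for coalition (1,2): x1+x2 - v12 = 42 - 45 = -3
Step 2: Slack for coalition (1,3): x1+x3 - v13 = 69 - 49 = 20
Step 3: Slack for coalition (2,3): x2+x3 - v23 = 63 - 34 = 29
Step 4: Minimum slack = min(-3, 20, 29) = -3, attained by (1,2); coalition (1,2) can block (slack < 0), so the allocation is not in the core

-3


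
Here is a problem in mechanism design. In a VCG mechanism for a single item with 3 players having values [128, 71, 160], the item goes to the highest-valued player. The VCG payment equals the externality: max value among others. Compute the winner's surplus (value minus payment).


Step 1: The winner is the agent with the highest value: agent 2 with value 160
Step 2: Values of other agents: [128, 71]
Step 3: VCG payment = max of others' values = 128
Step 4: Surplus = 160 - 128 = 32

32


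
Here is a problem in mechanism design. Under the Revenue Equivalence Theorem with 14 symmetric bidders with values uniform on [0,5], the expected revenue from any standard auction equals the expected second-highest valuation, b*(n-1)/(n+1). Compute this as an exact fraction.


Step 1: By Revenue Equivalence, expected revenue = b*(n-1)/(n+1)
Step 2: Substituting n = 14, b = 5
Step 3: Revenue = 5*(14-1)/(14+1) = 5*13/15
Step 4: Revenue = 65/15 = 13/3

13/3


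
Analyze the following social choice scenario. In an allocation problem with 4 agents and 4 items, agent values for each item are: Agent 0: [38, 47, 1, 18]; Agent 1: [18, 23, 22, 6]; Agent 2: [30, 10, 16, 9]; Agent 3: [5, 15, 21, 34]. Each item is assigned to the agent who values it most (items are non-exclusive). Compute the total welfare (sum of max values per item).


Step 1: For each item, find the maximum value among all agents.
Step 2: Item 0 -> Agent 0 (value 38)
Step 3: Item 1 -> Agent 0 (value 47)
Step 4: Item 2 -> Agent 1 (value 22)
Step 5: Item 3 -> Agent 3 (value 34)
Step 6: Total welfare = 38 + 47 + 22 + 34 = 141

141


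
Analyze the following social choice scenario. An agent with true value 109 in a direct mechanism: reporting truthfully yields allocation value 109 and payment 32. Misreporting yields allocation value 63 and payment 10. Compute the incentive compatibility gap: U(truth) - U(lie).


Step 1: U(truth) = value - payment = 109 - 32 = 77
Step 2: U(lie) = allocation - payment = 63 - 10 = 53
Step 3: IC gap = 77 - 53 = 24

24


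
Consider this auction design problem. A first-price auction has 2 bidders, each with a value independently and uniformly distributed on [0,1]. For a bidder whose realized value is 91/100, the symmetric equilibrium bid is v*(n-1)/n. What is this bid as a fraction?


Step 1: The symmetric BNE bidding function is b(v) = v * (n-1) / n
Step 2: Substitute v = 91/100 and n = 2
Step 3: b = 91/100 * 1/2
Step 4: b = 91/200

91/200


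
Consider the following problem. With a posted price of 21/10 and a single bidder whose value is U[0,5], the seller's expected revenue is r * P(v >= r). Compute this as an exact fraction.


Step 1: Posted price r = 21/10, value support [0,5]
Step 2: P(v >= r) = (5 - 21/10)/5 = 29/50
Step 3: Expected revenue = r * P(v >= r) = 21/10 * 29/50
Step 4: Revenue = 609/500

609/500


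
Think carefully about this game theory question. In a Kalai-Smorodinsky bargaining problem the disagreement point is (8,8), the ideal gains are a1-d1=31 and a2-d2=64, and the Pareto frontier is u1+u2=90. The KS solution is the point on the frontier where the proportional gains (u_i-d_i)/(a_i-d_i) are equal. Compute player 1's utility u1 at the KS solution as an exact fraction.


Step 1: At the KS point, (u1-d1)/r1 = (u2-d2)/r2 = t and u1+u2 = 90
Step 2: u1 = d1 + r1*t and u2 = d2 + r2*t, so (d1 + r1*t) + (d2 + r2*t) = 90
Step 3: t = (90 - 8 - 8)/(31 + 64) = 74/95
Step 4: u1 = d1 + r1*t = 8 + 31 * 74/95 = 3054/95
Step 5: (Check: u2 = d2 + r2*t = 5496/95; u1+u2 = 3054/95 + 5496/95 = 90, on the frontier.)

3054/95


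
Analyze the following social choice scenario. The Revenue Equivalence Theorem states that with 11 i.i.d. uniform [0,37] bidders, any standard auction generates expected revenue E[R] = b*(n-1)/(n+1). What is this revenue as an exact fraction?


Step 1: By Revenue Equivalence, expected revenue = b*(n-1)/(n+1)
Step 2: Substituting n = 11, b = 37
Step 3: Revenue = 37*(11-1)/(11+1) = 37*10/12
Step 4: Revenue = 370/12 = 185/6

185/6


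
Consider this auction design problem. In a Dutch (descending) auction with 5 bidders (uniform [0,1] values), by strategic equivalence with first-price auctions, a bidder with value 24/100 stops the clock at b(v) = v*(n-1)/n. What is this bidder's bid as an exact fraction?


Step 1: Dutch auctions are strategically equivalent to first-price auctions
Step 2: The equilibrium bid is b(v) = v*(n-1)/n
Step 3: b = 6/25 * 4/5
Step 4: b = 24/125

24/125


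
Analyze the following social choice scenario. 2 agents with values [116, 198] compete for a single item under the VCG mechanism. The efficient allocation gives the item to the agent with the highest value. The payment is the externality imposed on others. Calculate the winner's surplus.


Step 1: The winner is the agent with the highest value: agent 1 with value 198
Step 2: Values of other agents: [116]
Step 3: VCG payment = max of others' values = 116
Step 4: Surplus = 198 - 116 = 82

82


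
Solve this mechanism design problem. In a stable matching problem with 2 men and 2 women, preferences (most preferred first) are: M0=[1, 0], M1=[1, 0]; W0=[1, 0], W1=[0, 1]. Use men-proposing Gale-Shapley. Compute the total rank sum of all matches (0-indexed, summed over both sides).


Step 1: Run Gale-Shapley (men propose, women hold best offer):
  M0 proposes to W1; she accepts
  M1 proposes to W1; rejected
  M1 proposes to W0; she accepts
Step 2: Final matching: W0-M1, W1-M0
Step 3: 0-indexed ranks (man's rank of his match, then woman's): 1 + 0 + 0 + 0
Step 4: Total rank sum = 1

1


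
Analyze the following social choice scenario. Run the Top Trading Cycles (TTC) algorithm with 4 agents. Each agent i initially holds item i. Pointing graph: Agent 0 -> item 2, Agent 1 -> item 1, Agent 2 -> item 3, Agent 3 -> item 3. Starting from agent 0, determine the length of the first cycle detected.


Step 1: Trace the pointer graph from agent 0: 0 -> 2 -> 3 -> 3
Step 2: A cycle is detected when we revisit agent 3
Step 3: The cycle is: 3 -> 3
Step 4: Cycle length = 1

1


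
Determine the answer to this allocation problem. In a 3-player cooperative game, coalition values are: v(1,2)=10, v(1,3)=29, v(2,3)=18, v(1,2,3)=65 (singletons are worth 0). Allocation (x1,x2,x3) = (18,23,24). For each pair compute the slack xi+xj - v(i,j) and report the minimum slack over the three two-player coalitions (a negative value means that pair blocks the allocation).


Step 1: Slack for coalition (1,2): x1+x2 - v12 = 41 - 10 = 31
Step 2: Slack for coalition (1,3): x1+x3 - v13 = 42 - 29 = 13
Step 3: Slack for coalition (2,3): x2+x3 - v23 = 47 - 18 = 29
Step 4: Minimum slack = min(31, 13, 29) = 13, attained by (1,3); no pair can gain by deviating, so the allocation is in the core

13


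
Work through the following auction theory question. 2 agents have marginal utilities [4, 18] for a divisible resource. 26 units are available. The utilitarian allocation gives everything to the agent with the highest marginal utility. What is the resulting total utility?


Step 1: The marginal utilities are [4, 18]
Step 2: The highest marginal utility is 18
Step 3: All 26 units go to that agent
Step 4: Total utility = 18 * 26 = 468

468


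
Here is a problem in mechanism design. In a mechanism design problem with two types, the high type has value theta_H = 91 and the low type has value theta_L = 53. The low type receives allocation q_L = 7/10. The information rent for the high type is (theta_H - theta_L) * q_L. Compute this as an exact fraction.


Step 1: theta_H - theta_L = 91 - 53 = 38
Step 2: Information rent = (theta_H - theta_L) * q_L
Step 3: = 38 * 7/10
Step 4: = 133/5

133/5


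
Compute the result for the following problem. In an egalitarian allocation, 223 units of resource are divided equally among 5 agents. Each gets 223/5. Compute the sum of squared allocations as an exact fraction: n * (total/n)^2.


Step 1: Each agent's share = 223/5
Step 2: Square of each share = (223/5)^2 = 49729/25
Step 3: Sum of squares = 5 * 49729/25 = 49729/5

49729/5


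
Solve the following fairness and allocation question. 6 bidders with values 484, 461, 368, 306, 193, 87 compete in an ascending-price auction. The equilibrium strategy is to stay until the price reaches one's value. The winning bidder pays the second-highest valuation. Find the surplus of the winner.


Step 1: Identify the highest value: 484
Step 2: Identify the second-highest value: 461
Step 3: The final price = second-highest value = 461
Step 4: Surplus = 484 - 461 = 23

23


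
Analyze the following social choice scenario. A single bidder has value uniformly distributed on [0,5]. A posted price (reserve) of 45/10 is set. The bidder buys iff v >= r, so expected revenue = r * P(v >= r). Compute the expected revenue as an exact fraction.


Step 1: Posted price r = 9/2, value support [0,5]
Step 2: P(v >= r) = (5 - 9/2)/5 = 1/10
Step 3: Expected revenue = r * P(v >= r) = 9/2 * 1/10
Step 4: Revenue = 9/20

9/20


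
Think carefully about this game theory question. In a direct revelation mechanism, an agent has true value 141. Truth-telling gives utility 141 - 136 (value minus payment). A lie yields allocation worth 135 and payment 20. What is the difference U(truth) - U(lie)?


Step 1: U(truth) = value - payment = 141 - 136 = 5
Step 2: U(lie) = allocation - payment = 135 - 20 = 115
Step 3: IC gap = 5 - 115 = -110

-110


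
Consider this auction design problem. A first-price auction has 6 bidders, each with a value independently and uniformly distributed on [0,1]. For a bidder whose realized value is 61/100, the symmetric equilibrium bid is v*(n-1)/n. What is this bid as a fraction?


Step 1: The symmetric BNE bidding function is b(v) = v * (n-1) / n
Step 2: Substitute v = 61/100 and n = 6
Step 3: b = 61/100 * 5/6
Step 4: b = 61/120

61/120


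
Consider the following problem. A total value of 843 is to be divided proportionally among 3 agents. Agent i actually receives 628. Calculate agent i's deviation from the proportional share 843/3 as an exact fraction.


Step 1: Proportional share = 843/3 = 281
Step 2: Agent's actual allocation = 628
Step 3: Excess = 628 - 281 = 347

347


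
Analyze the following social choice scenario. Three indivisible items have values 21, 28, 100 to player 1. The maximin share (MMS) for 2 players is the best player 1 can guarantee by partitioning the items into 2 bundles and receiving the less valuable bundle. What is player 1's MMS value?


Step 1: Item values = 21, 28, 100
Step 2: Enumerate all 2-bundle partitions and take the smaller bundle:
  Partition 1: {21} vs {28,100} -> bundles 21, 128; min = 21
  Partition 2: {28} vs {21,100} -> bundles 28, 121; min = 28
  Partition 3: {100} vs {21,28} -> bundles 100, 49; min = 49
Step 3: MMS = max(21, 28, 49) = 49

49


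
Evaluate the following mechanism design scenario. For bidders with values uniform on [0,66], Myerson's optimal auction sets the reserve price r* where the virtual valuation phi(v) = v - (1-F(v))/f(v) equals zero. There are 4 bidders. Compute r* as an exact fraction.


Step 1: For U[0,66], F(v) = v/66 and f(v) = 1/66
Step 2: phi(v) = v - (1 - v/66)/(1/66) = v - (66 - v) = 2v - 66
Step 3: Set phi(r*) = 0: 2r* - 66 = 0
Step 4: r* = 66/2 = 33 (the number of bidders n = 4 does not enter)

33


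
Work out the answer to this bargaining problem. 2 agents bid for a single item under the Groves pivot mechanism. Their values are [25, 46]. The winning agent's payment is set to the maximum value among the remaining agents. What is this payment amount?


Step 1: The efficient winner is agent 1 with value 46
Step 2: Other agents' values: [25]
Step 3: Pivot payment = max(others) = 25
Step 4: The winner pays 25

25


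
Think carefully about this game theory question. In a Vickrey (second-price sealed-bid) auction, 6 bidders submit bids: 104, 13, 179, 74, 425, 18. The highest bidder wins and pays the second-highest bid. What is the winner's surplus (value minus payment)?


Step 1: Sort bids in descending order: 425, 179, 104, 74, 18, 13
Step 2: The winning bid is the highest: 425
Step 3: The payment equals the second-highest bid: 179
Step 4: Surplus = winner's bid - payment = 425 - 179 = 246

246


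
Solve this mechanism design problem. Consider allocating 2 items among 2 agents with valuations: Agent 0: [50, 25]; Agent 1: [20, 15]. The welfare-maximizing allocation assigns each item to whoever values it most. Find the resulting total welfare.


Step 1: For each item, find the maximum value among all agents.
Step 2: Item 0 -> Agent 0 (value 50)
Step 3: Item 1 -> Agent 0 (value 25)
Step 4: Total welfare = 50 + 25 = 75

75


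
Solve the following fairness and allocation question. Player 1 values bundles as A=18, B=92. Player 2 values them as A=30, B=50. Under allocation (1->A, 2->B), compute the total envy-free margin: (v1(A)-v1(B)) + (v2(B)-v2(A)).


Step 1: Player 1's margin = v1(A) - v1(B) = 18 - 92 = -74
Step 2: Player 2's margin = v2(B) - v2(A) = 50 - 30 = 20
Step 3: Total margin = -74 + 20 = -54

-54


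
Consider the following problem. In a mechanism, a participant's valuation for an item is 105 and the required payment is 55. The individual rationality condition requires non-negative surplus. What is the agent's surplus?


Step 1: Surplus = value - payment = 105 - 55 = 50
Step 2: IR is satisfied (surplus >= 0)

50


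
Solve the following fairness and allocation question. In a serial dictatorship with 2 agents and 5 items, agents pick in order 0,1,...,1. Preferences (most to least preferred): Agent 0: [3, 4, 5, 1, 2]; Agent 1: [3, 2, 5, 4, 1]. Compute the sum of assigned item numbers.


Step 1: Agent 0 picks item 3
Step 2: Agent 1 picks item 2
Step 3: Sum = 3 + 2 = 5

5


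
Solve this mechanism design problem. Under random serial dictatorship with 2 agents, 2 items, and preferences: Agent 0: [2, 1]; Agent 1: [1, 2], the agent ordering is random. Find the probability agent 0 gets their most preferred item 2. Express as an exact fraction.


Step 1: Agent 0 wants item 2
Step 2: There are 2 possible orderings of agents
Step 3: In 2 orderings, agent 0 gets item 2
Step 4: Probability = 2/2 = 1

1


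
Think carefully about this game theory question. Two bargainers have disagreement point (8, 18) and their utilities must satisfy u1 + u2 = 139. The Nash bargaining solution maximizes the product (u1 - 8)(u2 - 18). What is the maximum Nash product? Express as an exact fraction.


Step 1: The Nash solution splits surplus symmetrically above the disagreement point
Step 2: u1 = (total + d1 - d2)/2 = (139 + 8 - 18)/2 = 129/2
Step 3: u2 = (total - d1 + d2)/2 = (139 - 8 + 18)/2 = 149/2
Step 4: Nash product = (129/2 - 8) * (149/2 - 18)
Step 5: = 113/2 * 113/2 = 12769/4

12769/4


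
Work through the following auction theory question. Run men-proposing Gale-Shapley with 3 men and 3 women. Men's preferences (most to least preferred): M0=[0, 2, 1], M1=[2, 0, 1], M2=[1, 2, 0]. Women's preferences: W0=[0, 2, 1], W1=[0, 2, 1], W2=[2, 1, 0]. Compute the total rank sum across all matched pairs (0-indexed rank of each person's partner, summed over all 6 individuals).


Step 1: Run Gale-Shapley (men propose, women hold best offer):
  M0 proposes to W0; she accepts
  M1 proposes to W2; she accepts
  M2 proposes to W1; she accepts
Step 2: Final matching: W0-M0, W1-M2, W2-M1
Step 3: 0-indexed ranks (man's rank of his match, then woman's): 0 + 0 + 0 + 1 + 0 + 1
Step 4: Total rank sum = 2

2


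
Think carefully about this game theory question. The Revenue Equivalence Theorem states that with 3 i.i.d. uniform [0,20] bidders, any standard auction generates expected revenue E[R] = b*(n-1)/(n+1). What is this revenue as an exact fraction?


Step 1: By Revenue Equivalence, expected revenue = b*(n-1)/(n+1)
Step 2: Substituting n = 3, b = 20
Step 3: Revenue = 20*(3-1)/(3+1) = 20*2/4
Step 4: Revenue = 40/4 = 10

10


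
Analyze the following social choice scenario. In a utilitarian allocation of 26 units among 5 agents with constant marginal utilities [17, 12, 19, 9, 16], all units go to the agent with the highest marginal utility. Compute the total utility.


Step 1: The marginal utilities are [17, 12, 19, 9, 16]
Step 2: The highest marginal utility is 19
Step 3: All 26 units go to that agent
Step 4: Total utility = 19 * 26 = 494

494


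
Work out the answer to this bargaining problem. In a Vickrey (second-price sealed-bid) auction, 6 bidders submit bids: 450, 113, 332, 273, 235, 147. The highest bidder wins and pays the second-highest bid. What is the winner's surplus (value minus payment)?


Step 1: Sort bids in descending order: 450, 332, 273, 235, 147, 113
Step 2: The winning bid is the highest: 450
Step 3: The payment equals the second-highest bid: 332
Step 4: Surplus = winner's bid - payment = 450 - 332 = 118

118


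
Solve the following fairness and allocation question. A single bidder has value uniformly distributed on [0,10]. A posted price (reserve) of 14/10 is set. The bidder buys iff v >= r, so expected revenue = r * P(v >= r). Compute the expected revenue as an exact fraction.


Step 1: Posted price r = 7/5, value support [0,10]
Step 2: P(v >= r) = (10 - 7/5)/10 = 43/50
Step 3: Expected revenue = r * P(v >= r) = 7/5 * 43/50
Step 4: Revenue = 301/250

301/250


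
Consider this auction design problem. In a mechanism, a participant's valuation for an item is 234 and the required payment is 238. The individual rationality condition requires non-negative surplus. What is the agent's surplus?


Step 1: Surplus = value - payment = 234 - 238 = -4
Step 2: IR is violated (surplus < 0)

-4


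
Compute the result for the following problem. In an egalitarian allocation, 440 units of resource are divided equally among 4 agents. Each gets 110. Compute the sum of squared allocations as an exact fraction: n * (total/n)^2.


Step 1: Each agent's share = 440/4 = 110
Step 2: Square of each share = (110)^2 = 12100
Step 3: Sum of squares = 4 * 12100 = 48400

48400


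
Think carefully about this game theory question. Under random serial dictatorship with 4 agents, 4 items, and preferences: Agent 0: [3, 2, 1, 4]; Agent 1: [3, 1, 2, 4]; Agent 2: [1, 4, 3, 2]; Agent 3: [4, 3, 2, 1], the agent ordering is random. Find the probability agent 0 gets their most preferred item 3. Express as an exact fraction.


Step 1: Agent 0 wants item 3
Step 2: There are 24 possible orderings of agents
Step 3: In 12 orderings, agent 0 gets item 3
Step 4: Probability = 12/24 = 1/2

1/2


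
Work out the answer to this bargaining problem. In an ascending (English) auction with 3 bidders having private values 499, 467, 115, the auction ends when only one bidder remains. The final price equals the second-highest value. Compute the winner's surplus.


Step 1: Identify the highest value: 499
Step 2: Identify the second-highest value: 467
Step 3: The final price = second-highest value = 467
Step 4: Surplus = 499 - 467 = 32

32


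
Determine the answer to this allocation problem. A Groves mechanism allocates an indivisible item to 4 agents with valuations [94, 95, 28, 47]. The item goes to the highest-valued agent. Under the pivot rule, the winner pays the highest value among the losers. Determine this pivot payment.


Step 1: The efficient winner is agent 1 with value 95
Step 2: Other agents' values: [94, 28, 47]
Step 3: Pivot payment = max(others) = 94
Step 4: The winner pays 94

94


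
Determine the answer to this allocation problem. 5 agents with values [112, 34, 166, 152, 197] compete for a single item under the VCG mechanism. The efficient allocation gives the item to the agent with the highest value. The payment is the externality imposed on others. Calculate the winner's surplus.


Step 1: The winner is the agent with the highest value: agent 4 with value 197
Step 2: Values of other agents: [112, 34, 166, 152]
Step 3: VCG payment = max of others' values = 166
Step 4: Surplus = 197 - 166 = 31

31


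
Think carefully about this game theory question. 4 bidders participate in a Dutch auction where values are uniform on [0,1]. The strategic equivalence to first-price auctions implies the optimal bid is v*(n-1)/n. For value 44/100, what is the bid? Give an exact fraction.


Step 1: Dutch auctions are strategically equivalent to first-price auctions
Step 2: The equilibrium bid is b(v) = v*(n-1)/n
Step 3: b = 11/25 * 3/4
Step 4: b = 33/100

33/100


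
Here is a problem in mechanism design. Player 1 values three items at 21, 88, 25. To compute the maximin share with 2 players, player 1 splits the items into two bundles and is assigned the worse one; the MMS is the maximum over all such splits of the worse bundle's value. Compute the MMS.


Step 1: Item values = 21, 88, 25
Step 2: Enumerate all 2-bundle partitions and take the smaller bundle:
  Partition 1: {21} vs {88,25} -> bundles 21, 113; min = 21
  Partition 2: {88} vs {21,25} -> bundles 88, 46; min = 46
  Partition 3: {25} vs {21,88} -> bundles 25, 109; min = 25
Step 3: MMS = max(21, 46, 25) = 46

46


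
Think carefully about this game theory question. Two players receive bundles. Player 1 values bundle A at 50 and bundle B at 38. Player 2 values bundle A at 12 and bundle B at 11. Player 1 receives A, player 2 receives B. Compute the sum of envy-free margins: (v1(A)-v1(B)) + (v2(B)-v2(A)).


Step 1: Player 1's margin = v1(A) - v1(B) = 50 - 38 = 12
Step 2: Player 2's margin = v2(B) - v2(A) = 11 - 12 = -1
Step 3: Total margin = 12 + -1 = 11

11


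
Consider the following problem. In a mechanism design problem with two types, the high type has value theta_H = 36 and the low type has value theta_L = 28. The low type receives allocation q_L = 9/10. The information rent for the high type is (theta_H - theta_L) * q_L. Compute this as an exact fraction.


Step 1: theta_H - theta_L = 36 - 28 = 8
Step 2: Information rent = (theta_H - theta_L) * q_L
Step 3: = 8 * 9/10
Step 4: = 36/5

36/5


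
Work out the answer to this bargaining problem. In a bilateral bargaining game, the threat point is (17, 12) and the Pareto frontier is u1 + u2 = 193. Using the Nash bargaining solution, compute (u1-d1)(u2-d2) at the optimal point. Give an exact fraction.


Step 1: The Nash solution splits surplus symmetrically above the disagreement point
Step 2: u1 = (total + d1 - d2)/2 = (193 + 17 - 12)/2 = 99
Step 3: u2 = (total - d1 + d2)/2 = (193 - 17 + 12)/2 = 94
Step 4: Nash product = (99 - 17) * (94 - 12)
Step 5: = 82 * 82 = 6724

6724


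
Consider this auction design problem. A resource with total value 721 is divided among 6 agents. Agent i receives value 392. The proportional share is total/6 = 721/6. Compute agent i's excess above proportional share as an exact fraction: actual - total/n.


Step 1: Proportional share = 721/6
Step 2: Agent's actual allocation = 392
Step 3: Excess = 392 - 721/6 = 1631/6

1631/6


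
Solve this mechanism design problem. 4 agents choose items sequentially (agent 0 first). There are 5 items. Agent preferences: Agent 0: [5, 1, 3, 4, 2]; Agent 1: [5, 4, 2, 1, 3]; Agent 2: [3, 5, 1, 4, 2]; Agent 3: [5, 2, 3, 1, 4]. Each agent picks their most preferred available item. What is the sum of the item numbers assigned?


Step 1: Agent 0 picks item 5
Step 2: Agent 1 picks item 4
Step 3: Agent 2 picks item 3
Step 4: Agent 3 picks item 2
Step 5: Sum = 5 + 4 + 3 + 2 = 14

14


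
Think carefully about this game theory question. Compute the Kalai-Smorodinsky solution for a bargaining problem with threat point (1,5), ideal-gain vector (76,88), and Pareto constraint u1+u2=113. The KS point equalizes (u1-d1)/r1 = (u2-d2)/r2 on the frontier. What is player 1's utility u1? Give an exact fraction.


Step 1: At the KS point, (u1-d1)/r1 = (u2-d2)/r2 = t and u1+u2 = 113
Step 2: u1 = d1 + r1*t and u2 = d2 + r2*t, so (d1 + r1*t) + (d2 + r2*t) = 113
Step 3: t = (113 - 1 - 5)/(76 + 88) = 107/164
Step 4: u1 = d1 + r1*t = 1 + 76 * 107/164 = 2074/41
Step 5: (Check: u2 = d2 + r2*t = 2559/41; u1+u2 = 2074/41 + 2559/41 = 113, on the frontier.)

2074/41


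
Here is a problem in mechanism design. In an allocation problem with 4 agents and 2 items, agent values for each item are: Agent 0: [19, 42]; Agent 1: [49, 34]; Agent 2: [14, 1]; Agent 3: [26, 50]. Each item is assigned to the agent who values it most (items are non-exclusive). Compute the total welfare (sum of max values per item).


Step 1: For each item, find the maximum value among all agents.
Step 2: Item 0 -> Agent 1 (value 49)
Step 3: Item 1 -> Agent 3 (value 50)
Step 4: Total welfare = 49 + 50 = 99

99


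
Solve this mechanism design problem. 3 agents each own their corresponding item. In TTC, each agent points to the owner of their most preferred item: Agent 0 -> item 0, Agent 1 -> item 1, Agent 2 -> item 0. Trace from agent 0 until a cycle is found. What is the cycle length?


Step 1: Trace the pointer graph from agent 0: 0 -> 0
Step 2: A cycle is detected when we revisit agent 0
Step 3: The cycle is: 0 -> 0
Step 4: Cycle length = 1

1


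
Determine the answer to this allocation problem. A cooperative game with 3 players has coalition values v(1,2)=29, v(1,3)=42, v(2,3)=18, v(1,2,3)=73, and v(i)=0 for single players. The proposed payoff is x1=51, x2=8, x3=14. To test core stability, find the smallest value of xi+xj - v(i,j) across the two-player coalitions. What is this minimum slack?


Step 1: Slack for coalition (1,2): x1+x2 - v12 = 59 - 29 = 30
Step 2: Slack for coalition (1,3): x1+x3 - v13 = 65 - 42 = 23
Step 3: Slack for coalition (2,3): x2+x3 - v23 = 22 - 18 = 4
Step 4: Minimum slack = min(30, 23, 4) = 4, attained by (2,3); no pair can gain by deviating, so the allocation is in the core

4


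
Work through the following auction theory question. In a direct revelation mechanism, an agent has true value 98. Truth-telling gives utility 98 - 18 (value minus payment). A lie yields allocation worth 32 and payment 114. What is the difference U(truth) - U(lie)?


Step 1: U(truth) = value - payment = 98 - 18 = 80
Step 2: U(lie) = allocation - payment = 32 - 114 = -82
Step 3: IC gap = 80 - (-82) = 162

162


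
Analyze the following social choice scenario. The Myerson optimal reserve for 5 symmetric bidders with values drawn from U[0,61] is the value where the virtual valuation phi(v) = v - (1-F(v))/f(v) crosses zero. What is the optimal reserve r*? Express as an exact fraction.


Step 1: For U[0,61], F(v) = v/61 and f(v) = 1/61
Step 2: phi(v) = v - (1 - v/61)/(1/61) = v - (61 - v) = 2v - 61
Step 3: Set phi(r*) = 0: 2r* - 61 = 0
Step 4: r* = 61/2 (the number of bidders n = 5 does not enter)

61/2


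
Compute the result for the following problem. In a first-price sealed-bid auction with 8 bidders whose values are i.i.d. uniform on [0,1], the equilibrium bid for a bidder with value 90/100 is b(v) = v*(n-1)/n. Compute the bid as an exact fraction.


Step 1: The symmetric BNE bidding function is b(v) = v * (n-1) / n
Step 2: Substitute v = 9/10 and n = 8
Step 3: b = 9/10 * 7/8
Step 4: b = 63/80

63/80


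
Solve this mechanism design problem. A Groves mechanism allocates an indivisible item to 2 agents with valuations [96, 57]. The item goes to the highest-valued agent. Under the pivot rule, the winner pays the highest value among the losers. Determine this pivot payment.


Step 1: The efficient winner is agent 0 with value 96
Step 2: Other agents' values: [57]
Step 3: Pivot payment = max(others) = 57
Step 4: The winner pays 57

57


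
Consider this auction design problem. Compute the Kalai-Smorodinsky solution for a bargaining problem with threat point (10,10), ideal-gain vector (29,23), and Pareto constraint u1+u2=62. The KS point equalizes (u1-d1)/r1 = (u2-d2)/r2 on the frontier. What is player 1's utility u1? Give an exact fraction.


Step 1: At the KS point, (u1-d1)/r1 = (u2-d2)/r2 = t and u1+u2 = 62
Step 2: u1 = d1 + r1*t and u2 = d2 + r2*t, so (d1 + r1*t) + (d2 + r2*t) = 62
Step 3: t = (62 - 10 - 10)/(29 + 23) = 42/52 = 21/26
Step 4: u1 = d1 + r1*t = 10 + 29 * 21/26 = 869/26
Step 5: (Check: u2 = d2 + r2*t = 743/26; u1+u2 = 869/26 + 743/26 = 62, on the frontier.)

869/26


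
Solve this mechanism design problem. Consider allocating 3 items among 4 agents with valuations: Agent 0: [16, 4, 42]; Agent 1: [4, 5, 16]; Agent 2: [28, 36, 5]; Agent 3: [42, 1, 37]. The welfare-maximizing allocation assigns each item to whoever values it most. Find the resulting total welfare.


Step 1: For each item, find the maximum value among all agents.
Step 2: Item 0 -> Agent 3 (value 42)
Step 3: Item 1 -> Agent 2 (value 36)
Step 4: Item 2 -> Agent 0 (value 42)
Step 5: Total welfare = 42 + 36 + 42 = 120

120


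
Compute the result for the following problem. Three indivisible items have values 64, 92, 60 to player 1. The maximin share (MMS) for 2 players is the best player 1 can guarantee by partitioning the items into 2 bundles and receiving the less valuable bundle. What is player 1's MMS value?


Step 1: Item values = 64, 92, 60
Step 2: Enumerate all 2-bundle partitions and take the smaller bundle:
  Partition 1: {64} vs {92,60} -> bundles 64, 152; min = 64
  Partition 2: {92} vs {64,60} -> bundles 92, 124; min = 92
  Partition 3: {60} vs {64,92} -> bundles 60, 156; min = 60
Step 3: MMS = max(64, 92, 60) = 92

92


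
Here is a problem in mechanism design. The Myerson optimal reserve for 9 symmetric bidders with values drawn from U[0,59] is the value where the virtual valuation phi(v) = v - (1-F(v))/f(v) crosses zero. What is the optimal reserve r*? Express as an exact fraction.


Step 1: For U[0,59], F(v) = v/59 and f(v) = 1/59
Step 2: phi(v) = v - (1 - v/59)/(1/59) = v - (59 - v) = 2v - 59
Step 3: Set phi(r*) = 0: 2r* - 59 = 0
Step 4: r* = 59/2 (the number of bidders n = 9 does not enter)

59/2


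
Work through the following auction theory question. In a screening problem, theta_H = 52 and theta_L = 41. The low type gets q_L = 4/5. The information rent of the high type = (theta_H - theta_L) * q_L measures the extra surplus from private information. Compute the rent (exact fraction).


Step 1: theta_H - theta_L = 52 - 41 = 11
Step 2: Information rent = (theta_H - theta_L) * q_L
Step 3: = 11 * 4/5
Step 4: = 44/5

44/5


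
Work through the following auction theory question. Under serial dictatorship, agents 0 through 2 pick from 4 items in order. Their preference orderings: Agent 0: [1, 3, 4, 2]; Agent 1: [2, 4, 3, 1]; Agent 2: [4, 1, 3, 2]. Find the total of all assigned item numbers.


Step 1: Agent 0 picks item 1
Step 2: Agent 1 picks item 2
Step 3: Agent 2 picks item 4
Step 4: Sum = 1 + 2 + 4 = 7

7


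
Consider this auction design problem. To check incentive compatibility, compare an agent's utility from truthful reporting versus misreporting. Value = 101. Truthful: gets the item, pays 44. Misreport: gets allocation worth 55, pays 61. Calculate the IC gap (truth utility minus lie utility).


Step 1: U(truth) = value - payment = 101 - 44 = 57
Step 2: U(lie) = allocation - payment = 55 - 61 = -6
Step 3: IC gap = 57 - (-6) = 63

63


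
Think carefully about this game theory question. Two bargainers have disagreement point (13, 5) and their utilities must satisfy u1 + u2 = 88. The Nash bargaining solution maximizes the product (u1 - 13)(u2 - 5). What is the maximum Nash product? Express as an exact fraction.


Step 1: The Nash solution splits surplus symmetrically above the disagreement point
Step 2: u1 = (total + d1 - d2)/2 = (88 + 13 - 5)/2 = 48
Step 3: u2 = (total - d1 + d2)/2 = (88 - 13 + 5)/2 = 40
Step 4: Nash product = (48 - 13) * (40 - 5)
Step 5: = 35 * 35 = 1225

1225


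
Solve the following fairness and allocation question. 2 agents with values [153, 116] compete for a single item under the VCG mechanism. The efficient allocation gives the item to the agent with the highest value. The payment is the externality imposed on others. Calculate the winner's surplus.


Step 1: The winner is the agent with the highest value: agent 0 with value 153
Step 2: Values of other agents: [116]
Step 3: VCG payment = max of others' values = 116
Step 4: Surplus = 153 - 116 = 37

37


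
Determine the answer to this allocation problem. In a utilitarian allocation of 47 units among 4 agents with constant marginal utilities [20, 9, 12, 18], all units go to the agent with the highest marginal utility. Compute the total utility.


Step 1: The marginal utilities are [20, 9, 12, 18]
Step 2: The highest marginal utility is 20
Step 3: All 47 units go to that agent
Step 4: Total utility = 20 * 47 = 940

940


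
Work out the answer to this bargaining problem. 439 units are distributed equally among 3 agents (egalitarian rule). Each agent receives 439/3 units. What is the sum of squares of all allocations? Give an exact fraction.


Step 1: Each agent's share = 439/3
Step 2: Square of each share = (439/3)^2 = 192721/9
Step 3: Sum of squares = 3 * 192721/9 = 192721/3

192721/3


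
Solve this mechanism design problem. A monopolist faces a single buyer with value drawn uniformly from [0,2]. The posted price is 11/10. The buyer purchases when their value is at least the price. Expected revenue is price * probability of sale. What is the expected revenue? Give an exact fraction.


Step 1: Posted price r = 11/10, value support [0,2]
Step 2: P(v >= r) = (2 - 11/10)/2 = 9/20
Step 3: Expected revenue = r * P(v >= r) = 11/10 * 9/20
Step 4: Revenue = 99/200

99/200


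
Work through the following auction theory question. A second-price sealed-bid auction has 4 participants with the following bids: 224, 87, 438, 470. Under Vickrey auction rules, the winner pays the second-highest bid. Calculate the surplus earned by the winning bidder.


Step 1: Sort bids in descending order: 470, 438, 224, 87
Step 2: The winning bid is the highest: 470
Step 3: The payment equals the second-highest bid: 438
Step 4: Surplus = winner's bid - payment = 470 - 438 = 32

32


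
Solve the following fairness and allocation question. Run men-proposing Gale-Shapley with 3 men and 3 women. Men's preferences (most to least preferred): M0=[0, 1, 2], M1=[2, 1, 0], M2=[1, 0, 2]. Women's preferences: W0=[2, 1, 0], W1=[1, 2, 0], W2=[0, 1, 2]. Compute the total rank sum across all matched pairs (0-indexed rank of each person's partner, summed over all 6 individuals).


Step 1: Run Gale-Shapley (men propose, women hold best offer):
  M0 proposes to W0; she accepts
  M1 proposes to W2; she accepts
  M2 proposes to W1; she accepts
Step 2: Final matching: W0-M0, W1-M2, W2-M1
Step 3: 0-indexed ranks (man's rank of his match, then woman's): 0 + 2 + 0 + 1 + 0 + 1
Step 4: Total rank sum = 4

4


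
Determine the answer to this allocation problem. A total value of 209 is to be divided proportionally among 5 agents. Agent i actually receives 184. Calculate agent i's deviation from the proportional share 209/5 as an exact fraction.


Step 1: Proportional share = 209/5
Step 2: Agent's actual allocation = 184
Step 3: Excess = 184 - 209/5 = 711/5

711/5


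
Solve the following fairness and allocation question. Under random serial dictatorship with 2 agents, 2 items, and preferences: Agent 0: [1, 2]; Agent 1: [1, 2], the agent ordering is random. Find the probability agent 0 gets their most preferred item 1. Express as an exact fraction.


Step 1: Agent 0 wants item 1
Step 2: There are 2 possible orderings of agents
Step 3: In 1 orderings, agent 0 gets item 1
Step 4: Probability = 1/2

1/2


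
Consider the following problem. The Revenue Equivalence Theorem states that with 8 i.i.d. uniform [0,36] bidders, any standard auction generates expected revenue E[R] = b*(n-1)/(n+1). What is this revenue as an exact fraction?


Step 1: By Revenue Equivalence, expected revenue = b*(n-1)/(n+1)
Step 2: Substituting n = 8, b = 36
Step 3: Revenue = 36*(8-1)/(8+1) = 36*7/9
Step 4: Revenue = 252/9 = 28

28


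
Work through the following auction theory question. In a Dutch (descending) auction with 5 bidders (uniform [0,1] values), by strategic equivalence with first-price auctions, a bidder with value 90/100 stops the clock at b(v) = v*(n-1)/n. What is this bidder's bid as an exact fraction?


Step 1: Dutch auctions are strategically equivalent to first-price auctions
Step 2: The equilibrium bid is b(v) = v*(n-1)/n
Step 3: b = 9/10 * 4/5
Step 4: b = 18/25

18/25
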